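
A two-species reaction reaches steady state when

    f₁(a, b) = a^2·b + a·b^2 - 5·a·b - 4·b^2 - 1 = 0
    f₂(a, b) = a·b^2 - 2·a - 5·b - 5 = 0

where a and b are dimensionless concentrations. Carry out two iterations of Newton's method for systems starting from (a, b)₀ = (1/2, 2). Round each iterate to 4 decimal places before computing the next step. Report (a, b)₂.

(-6.7742, 1.3427)

At (1/2, 2): F = (-19.5000, -14.0000).
Jacobian J = [[2·a·b + b^2 - 5·b, a^2 + 2·a·b - 5·a - 8·b], [b^2 - 2, 2·a·b - 5]].
At the point, J = [[-4.0000, -16.2500], [2.0000, -3.0000]] (det J = 44.5000).
Solving J·Δ = −F gives Δ = (3.7978, -2.1348).
Then the next iterate is (a, b)₁ = (4.2978, -0.1348).
Round to (4.2978, -0.1348) and repeat: F = (-0.587774, -12.843505), J = [[-0.466516, -3.098202], [-1.981829, -6.158687]].
Δ = (-11.0720, 1.4775), so (a, b)₂ = (-6.7742, 1.3427).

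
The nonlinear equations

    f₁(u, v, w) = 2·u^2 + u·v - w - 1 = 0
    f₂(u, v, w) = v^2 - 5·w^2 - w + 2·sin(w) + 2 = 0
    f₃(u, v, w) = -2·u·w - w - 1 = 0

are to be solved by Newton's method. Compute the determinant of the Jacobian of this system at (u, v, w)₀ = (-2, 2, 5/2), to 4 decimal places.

J = [[4·u + v, u, -1], [0, 2·v, -10·w + 2·cos(w) - 1], [-2·w, 0, -2·u - 1]].
At the point, J = [[-6.0000, -2.0000, -1.0000], [0.0000, 4.0000, -27.602287], [-5.0000, 0.0000, 3.0000]].
det J = -368.0229.

-368.0229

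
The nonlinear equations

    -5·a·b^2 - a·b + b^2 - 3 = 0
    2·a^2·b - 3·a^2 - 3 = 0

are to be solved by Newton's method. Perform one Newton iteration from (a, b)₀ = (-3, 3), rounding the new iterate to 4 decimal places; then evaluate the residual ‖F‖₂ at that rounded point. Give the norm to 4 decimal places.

At (-3, 3): F = (150.0000, 24.0000).
Jacobian J = [[-5·b^2 - b, -10·a·b - a + 2·b], [4·a·b - 6·a, 2·a^2]].
At the point, J = [[-48.0000, 99.0000], [-18.0000, 18.0000]] (det J = 918.0000).
Solving J·Δ = −F gives Δ = (-0.3529, -1.6863).
Then the next iterate is (a, b)₁ = (-3.3529, 1.3137).
Re-evaluating at (-3.3529, 1.3137): F = (32.062815, -7.188746), so ‖F‖₂ = 32.8588.

32.8588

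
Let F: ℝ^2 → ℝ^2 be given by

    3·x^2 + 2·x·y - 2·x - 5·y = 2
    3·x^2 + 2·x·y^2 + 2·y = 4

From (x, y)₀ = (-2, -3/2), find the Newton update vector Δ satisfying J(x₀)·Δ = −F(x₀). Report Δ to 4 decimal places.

At (-2, -3/2): F = (27.5000, -4.0000).
Jacobian J = [[6·x + 2·y - 2, 2·x - 5], [6·x + 2·y^2, 4·x·y + 2]].
At the point, J = [[-17.0000, -9.0000], [-7.5000, 14.0000]] (det J = -305.5000).
Solving J·Δ = −F gives Δ = (1.1424, 0.8977).

(1.1424, 0.8977)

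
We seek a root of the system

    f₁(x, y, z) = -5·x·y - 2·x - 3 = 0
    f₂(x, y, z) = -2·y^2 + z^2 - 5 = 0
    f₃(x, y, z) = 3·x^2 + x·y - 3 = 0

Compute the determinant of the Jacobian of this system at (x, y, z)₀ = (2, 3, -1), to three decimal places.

232.000

J = [[-5·y - 2, -5·x, 0], [0, -4·y, 2·z], [6·x + y, x, 0]].
At the point, J = [[-17.000, -10.000, 0.000], [0.000, -12.000, -2.000], [15.000, 2.000, 0.000]].
det J = 232.000.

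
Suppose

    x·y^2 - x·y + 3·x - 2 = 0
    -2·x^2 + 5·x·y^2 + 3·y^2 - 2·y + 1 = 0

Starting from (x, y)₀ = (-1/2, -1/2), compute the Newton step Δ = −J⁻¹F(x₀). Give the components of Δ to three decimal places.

(0.639, 1.480)

At (-1/2, -1/2): F = (-3.875, 1.625).
Jacobian J = [[y^2 - y + 3, 2·x·y - x], [-4·x + 5·y^2, 10·x·y + 6·y - 2]].
At the point, J = [[3.750, 1.000], [3.250, -2.500]] (det J = -12.625).
Solving J·Δ = −F gives Δ = (0.639, 1.480).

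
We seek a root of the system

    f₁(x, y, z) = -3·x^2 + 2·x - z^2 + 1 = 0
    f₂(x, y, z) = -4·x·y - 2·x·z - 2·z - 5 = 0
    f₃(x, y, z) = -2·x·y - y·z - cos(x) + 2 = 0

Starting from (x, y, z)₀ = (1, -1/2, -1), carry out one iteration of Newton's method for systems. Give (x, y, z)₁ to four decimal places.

At (1, -1/2, -1): F = (-1.0000, 1.0000, 1.959698).
Jacobian J = [[-6·x + 2, 0, -2·z], [-4·y - 2·z, -4·x, -2·x - 2], [-2·y + sin(x), -2·x - z, -y]].
At the point, J = [[-4.0000, 0.0000, 2.0000], [4.0000, -4.0000, -4.0000], [1.841471, -1.0000, 0.5000]] (det J = 30.731768).
Solving J·Δ = −F gives Δ = (-0.6403, 0.3903, -0.7806).
Then the next iterate is (x, y, z)₁ = (0.3597, -0.1097, -1.7806).

(0.3597, -0.1097, -1.7806)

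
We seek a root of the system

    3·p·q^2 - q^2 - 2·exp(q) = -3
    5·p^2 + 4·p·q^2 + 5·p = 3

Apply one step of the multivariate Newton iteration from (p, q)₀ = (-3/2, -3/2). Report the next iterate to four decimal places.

(-1.7028, -0.8029)

At (-3/2, -3/2): F = (-9.821260, -12.7500).
Jacobian J = [[3·q^2, 6·p·q - 2·q - 2·exp(q)], [10·p + 4·q^2 + 5, 8·p·q]].
At the point, J = [[6.7500, 16.053740], [-1.0000, 18.0000]] (det J = 137.553740).
Solving J·Δ = −F gives Δ = (-0.2028, 0.6971).
Then the next iterate is (p, q)₁ = (-1.7028, -0.8029).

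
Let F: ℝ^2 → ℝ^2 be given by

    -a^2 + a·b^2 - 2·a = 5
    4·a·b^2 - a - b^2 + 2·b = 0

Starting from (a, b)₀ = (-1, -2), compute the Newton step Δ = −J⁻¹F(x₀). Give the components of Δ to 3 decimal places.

(3.000, -1.000)

At (-1, -2): F = (-8.000, -23.000).
Jacobian J = [[-2·a + b^2 - 2, 2·a·b], [4·b^2 - 1, 8·a·b - 2·b + 2]].
At the point, J = [[4.000, 4.000], [15.000, 22.000]] (det J = 28.000).
Solving J·Δ = −F gives Δ = (3.000, -1.000).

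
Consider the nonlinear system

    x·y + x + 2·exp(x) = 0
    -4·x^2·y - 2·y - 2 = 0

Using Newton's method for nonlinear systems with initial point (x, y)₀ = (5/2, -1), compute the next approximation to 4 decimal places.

(1.4823, -0.8279)

At (5/2, -1): F = (24.364988, 25.0000).
Jacobian J = [[y + 2·exp(x) + 1, x], [-8·x·y, -4·x^2 - 2]].
At the point, J = [[24.364988, 2.5000], [20.0000, -27.0000]] (det J = -707.854674).
Solving J·Δ = −F gives Δ = (-1.0177, 0.1721).
Then the next iterate is (x, y)₁ = (1.4823, -0.8279).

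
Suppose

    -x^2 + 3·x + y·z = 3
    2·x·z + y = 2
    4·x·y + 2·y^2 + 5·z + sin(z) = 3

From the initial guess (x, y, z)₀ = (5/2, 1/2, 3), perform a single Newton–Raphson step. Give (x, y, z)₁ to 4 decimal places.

At (5/2, 1/2, 3): F = (-0.2500, 13.5000, 17.641120).
Jacobian J = [[-2·x + 3, z, y], [2·z, 1, 2·x], [4·y, 4·x + 4·y, cos(z) + 5]].
At the point, J = [[-2.0000, 3.0000, 0.5000], [6.0000, 1.0000, 5.0000], [2.0000, 12.0000, 4.010008]] (det J = 104.799850).
Solving J·Δ = −F gives Δ = (-1.7976, -1.0599, -0.3309).
Then the next iterate is (x, y, z)₁ = (0.7024, -0.5599, 2.6691).

(0.7024, -0.5599, 2.6691)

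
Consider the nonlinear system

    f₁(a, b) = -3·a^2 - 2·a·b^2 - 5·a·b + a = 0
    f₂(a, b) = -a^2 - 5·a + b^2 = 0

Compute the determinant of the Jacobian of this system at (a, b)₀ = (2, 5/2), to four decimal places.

-450.0000

J = [[-6·a - 2·b^2 - 5·b + 1, -4·a·b - 5·a], [-2·a - 5, 2·b]].
At the point, J = [[-36.0000, -30.0000], [-9.0000, 5.0000]].
det J = -450.0000.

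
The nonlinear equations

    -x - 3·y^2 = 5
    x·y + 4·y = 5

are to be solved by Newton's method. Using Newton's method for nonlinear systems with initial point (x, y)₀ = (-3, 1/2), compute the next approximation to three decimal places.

(29.500, -11.250)

At (-3, 1/2): F = (-2.750, -4.500).
Jacobian J = [[-1, -6·y], [y, x + 4]].
At the point, J = [[-1.000, -3.000], [0.500, 1.000]] (det J = 0.500).
Solving J·Δ = −F gives Δ = (32.500, -11.750).
Then the next iterate is (x, y)₁ = (29.500, -11.250).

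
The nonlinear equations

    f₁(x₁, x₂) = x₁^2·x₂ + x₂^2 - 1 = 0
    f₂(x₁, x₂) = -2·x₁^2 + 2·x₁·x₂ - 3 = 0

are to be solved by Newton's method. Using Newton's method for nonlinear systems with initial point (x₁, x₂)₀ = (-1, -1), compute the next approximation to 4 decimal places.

At (-1, -1): F = (-1.0000, -3.0000).
Jacobian J = [[2·x₁·x₂, x₁^2 + 2·x₂], [-4·x₁ + 2·x₂, 2·x₁]].
At the point, J = [[2.0000, -1.0000], [2.0000, -2.0000]] (det J = -2.0000).
Solving J·Δ = −F gives Δ = (-0.5000, -2.0000).
Then the next iterate is (x₁, x₂)₁ = (-1.5000, -3.0000).

(-1.5000, -3.0000)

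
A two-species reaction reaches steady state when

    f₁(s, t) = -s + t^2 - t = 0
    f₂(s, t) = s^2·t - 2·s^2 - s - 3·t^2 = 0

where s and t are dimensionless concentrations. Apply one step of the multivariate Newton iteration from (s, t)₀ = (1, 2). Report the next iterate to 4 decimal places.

At (1, 2): F = (1.0000, -13.0000).
Jacobian J = [[-1, 2·t - 1], [2·s·t - 4·s - 1, s^2 - 6·t]].
At the point, J = [[-1.0000, 3.0000], [-1.0000, -11.0000]] (det J = 14.0000).
Solving J·Δ = −F gives Δ = (-2.0000, -1.0000).
Then the next iterate is (s, t)₁ = (-1.0000, 1.0000).

(-1.0000, 1.0000)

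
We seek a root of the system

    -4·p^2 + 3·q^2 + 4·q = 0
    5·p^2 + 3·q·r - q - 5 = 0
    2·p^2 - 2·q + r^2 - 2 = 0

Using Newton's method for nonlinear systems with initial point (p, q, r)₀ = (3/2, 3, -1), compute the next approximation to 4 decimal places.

(1.4792, 1.6250, -0.9375)

At (3/2, 3, -1): F = (30.0000, -5.7500, -2.5000).
Jacobian J = [[-8·p, 6·q + 4, 0], [10·p, 3·r - 1, 3·q], [4·p, -2, 2·r]].
At the point, J = [[-12.0000, 22.0000, 0.0000], [15.0000, -4.0000, 9.0000], [6.0000, -2.0000, -2.0000]] (det J = 1536.0000).
Solving J·Δ = −F gives Δ = (-0.0208, -1.3750, 0.0625).
Then the next iterate is (p, q, r)₁ = (1.4792, 1.6250, -0.9375).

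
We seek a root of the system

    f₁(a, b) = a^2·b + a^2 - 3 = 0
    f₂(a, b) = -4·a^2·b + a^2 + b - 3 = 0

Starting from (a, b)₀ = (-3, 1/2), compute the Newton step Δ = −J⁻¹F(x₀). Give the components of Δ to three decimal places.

(1.011, -0.155)

At (-3, 1/2): F = (10.500, -11.500).
Jacobian J = [[2·a·b + 2·a, a^2], [-8·a·b + 2·a, -4·a^2 + 1]].
At the point, J = [[-9.000, 9.000], [6.000, -35.000]] (det J = 261.000).
Solving J·Δ = −F gives Δ = (1.011, -0.155).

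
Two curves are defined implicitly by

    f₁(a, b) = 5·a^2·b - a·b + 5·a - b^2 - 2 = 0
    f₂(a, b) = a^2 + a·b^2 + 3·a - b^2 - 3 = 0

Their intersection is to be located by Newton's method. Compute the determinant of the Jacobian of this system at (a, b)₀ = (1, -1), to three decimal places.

-36.000

J = [[10·a·b - b + 5, 5·a^2 - a - 2·b], [2·a + b^2 + 3, 2·a·b - 2·b]].
At the point, J = [[-4.000, 6.000], [6.000, 0.000]].
det J = -36.000.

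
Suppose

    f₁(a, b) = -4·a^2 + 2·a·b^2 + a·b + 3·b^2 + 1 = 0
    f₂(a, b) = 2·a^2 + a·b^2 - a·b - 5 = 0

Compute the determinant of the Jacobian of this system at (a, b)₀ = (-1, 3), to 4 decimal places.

-155.0000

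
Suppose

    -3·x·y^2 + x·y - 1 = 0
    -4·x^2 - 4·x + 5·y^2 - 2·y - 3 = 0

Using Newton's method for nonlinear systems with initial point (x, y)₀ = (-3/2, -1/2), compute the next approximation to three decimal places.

(-0.996, -0.459)

At (-3/2, -1/2): F = (0.875, -3.750).
Jacobian J = [[-3·y^2 + y, -6·x·y + x], [-8·x - 4, 10·y - 2]].
At the point, J = [[-1.250, -6.000], [8.000, -7.000]] (det J = 56.750).
Solving J·Δ = −F gives Δ = (0.504, 0.041).
Then the next iterate is (x, y)₁ = (-0.996, -0.459).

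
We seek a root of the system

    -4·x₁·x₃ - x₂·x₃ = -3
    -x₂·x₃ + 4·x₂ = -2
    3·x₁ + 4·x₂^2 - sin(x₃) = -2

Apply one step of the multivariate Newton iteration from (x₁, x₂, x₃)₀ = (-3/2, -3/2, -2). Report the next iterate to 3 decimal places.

(-3.572, -1.270, 1.749)

At (-3/2, -3/2, -2): F = (-12.000, -7.000, 7.40930).
Jacobian J = [[-4·x₃, -x₃, -4·x₁ - x₂], [0, -x₃ + 4, -x₂], [3, 8·x₂, -cos(x₃)]].
At the point, J = [[8.000, 2.000, 7.500], [0.000, 6.000, 1.500], [3.000, -12.000, 0.41615]] (det J = 37.97505).
Solving J·Δ = −F gives Δ = (-2.072, 0.230, 3.749).
Then the next iterate is (x₁, x₂, x₃)₁ = (-3.572, -1.270, 1.749).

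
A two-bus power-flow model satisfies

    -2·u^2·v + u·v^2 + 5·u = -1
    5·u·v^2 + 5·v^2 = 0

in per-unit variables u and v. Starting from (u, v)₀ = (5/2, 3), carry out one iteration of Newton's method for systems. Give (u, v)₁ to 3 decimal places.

At (5/2, 3): F = (-1.500, 157.500).
Jacobian J = [[-4·u·v + v^2 + 5, -2·u^2 + 2·u·v], [5·v^2, 10·u·v + 10·v]].
At the point, J = [[-16.000, 2.500], [45.000, 105.000]] (det J = -1792.500).
Solving J·Δ = −F gives Δ = (-0.308, -1.368).
Then the next iterate is (u, v)₁ = (2.192, 1.632).

(2.192, 1.632)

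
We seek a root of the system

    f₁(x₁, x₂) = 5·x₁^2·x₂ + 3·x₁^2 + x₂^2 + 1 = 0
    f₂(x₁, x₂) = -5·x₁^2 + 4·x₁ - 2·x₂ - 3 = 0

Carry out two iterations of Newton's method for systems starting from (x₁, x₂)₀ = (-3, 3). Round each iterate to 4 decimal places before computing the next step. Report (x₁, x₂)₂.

(0.9425, 7.6869)

At (-3, 3): F = (172.0000, -66.0000).
Jacobian J = [[10·x₁·x₂ + 6·x₁, 5·x₁^2 + 2·x₂], [-10·x₁ + 4, -2]].
At the point, J = [[-108.0000, 51.0000], [34.0000, -2.0000]] (det J = -1518.0000).
Solving J·Δ = −F gives Δ = (1.9908, 0.8432).
Then the next iterate is (x₁, x₂)₁ = (-1.0092, 3.8432).
Round to (-1.0092, 3.8432) and repeat: F = (38.396841, -19.815623), J = [[-44.840774, 12.778823], [14.0920, -2.0000]].
Δ = (1.9517, 3.8437), so (x₁, x₂)₂ = (0.9425, 7.6869).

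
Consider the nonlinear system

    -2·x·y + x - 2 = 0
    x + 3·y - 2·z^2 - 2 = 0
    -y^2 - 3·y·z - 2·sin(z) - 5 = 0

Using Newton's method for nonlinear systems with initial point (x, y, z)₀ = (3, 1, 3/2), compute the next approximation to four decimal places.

At (3, 1, 3/2): F = (-5.0000, -0.5000, -12.494990).
Jacobian J = [[-2·y + 1, -2·x, 0], [1, 3, -4·z], [0, -2·y - 3·z, -3·y - 2·cos(z)]].
At the point, J = [[-1.0000, -6.0000, 0.0000], [1.0000, 3.0000, -6.0000], [0.0000, -6.5000, -3.141474]] (det J = 29.575577).
Solving J·Δ = −F gives Δ = (6.7039, -1.9507, 0.0587).
Then the next iterate is (x, y, z)₁ = (9.7039, -0.9507, 1.5587).

(9.7039, -0.9507, 1.5587)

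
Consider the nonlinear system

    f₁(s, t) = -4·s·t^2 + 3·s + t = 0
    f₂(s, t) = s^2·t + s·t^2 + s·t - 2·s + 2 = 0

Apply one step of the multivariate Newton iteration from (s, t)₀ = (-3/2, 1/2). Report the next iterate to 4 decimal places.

(0.3662, 0.3239)

At (-3/2, 1/2): F = (-2.5000, 5.0000).
Jacobian J = [[-4·t^2 + 3, -8·s·t + 1], [2·s·t + t^2 + t - 2, s^2 + 2·s·t + s]].
At the point, J = [[2.0000, 7.0000], [-2.7500, -0.7500]] (det J = 17.7500).
Solving J·Δ = −F gives Δ = (1.8662, -0.1761).
Then the next iterate is (s, t)₁ = (0.3662, 0.3239).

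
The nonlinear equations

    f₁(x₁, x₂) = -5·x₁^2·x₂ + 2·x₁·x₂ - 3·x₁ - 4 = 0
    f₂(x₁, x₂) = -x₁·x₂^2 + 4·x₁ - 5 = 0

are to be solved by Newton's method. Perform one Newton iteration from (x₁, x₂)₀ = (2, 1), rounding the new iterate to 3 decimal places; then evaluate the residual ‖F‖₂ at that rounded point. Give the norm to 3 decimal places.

9.466

At (2, 1): F = (-26.000, 1.000).
Jacobian J = [[-10·x₁·x₂ + 2·x₂ - 3, -5·x₁^2 + 2·x₁], [-x₂^2 + 4, -2·x₁·x₂]].
At the point, J = [[-21.000, -16.000], [3.000, -4.000]] (det J = 132.000).
Solving J·Δ = −F gives Δ = (-0.909, -0.432).
Then the next iterate is (x₁, x₂)₁ = (1.091, 0.568).
Re-evaluating at (1.091, 0.568): F = (-9.41402, -0.98798), so ‖F‖₂ = 9.466.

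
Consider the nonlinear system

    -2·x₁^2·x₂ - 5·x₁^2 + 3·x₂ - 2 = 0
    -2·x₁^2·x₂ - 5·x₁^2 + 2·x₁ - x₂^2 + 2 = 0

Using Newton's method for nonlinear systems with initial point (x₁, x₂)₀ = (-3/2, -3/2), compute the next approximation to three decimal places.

(-3.125, -15.333)

At (-3/2, -3/2): F = (-11.000, -7.750).
Jacobian J = [[-4·x₁·x₂ - 10·x₁, -2·x₁^2 + 3], [-4·x₁·x₂ - 10·x₁ + 2, -2·x₁^2 - 2·x₂]].
At the point, J = [[6.000, -1.500], [8.000, -1.500]] (det J = 3.000).
Solving J·Δ = −F gives Δ = (-1.625, -13.833).
Then the next iterate is (x₁, x₂)₁ = (-3.125, -15.333).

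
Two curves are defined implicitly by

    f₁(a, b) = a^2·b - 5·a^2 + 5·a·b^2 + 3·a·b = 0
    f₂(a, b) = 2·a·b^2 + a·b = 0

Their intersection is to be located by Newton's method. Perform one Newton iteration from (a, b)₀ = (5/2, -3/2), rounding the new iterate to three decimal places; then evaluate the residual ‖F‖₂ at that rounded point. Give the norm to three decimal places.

6.173

At (5/2, -3/2): F = (-23.750, 7.500).
Jacobian J = [[2·a·b - 10·a + 5·b^2 + 3·b, a^2 + 10·a·b + 3·a], [2·b^2 + b, 4·a·b + a]].
At the point, J = [[-25.750, -23.750], [3.000, -12.500]] (det J = 393.125).
Solving J·Δ = −F gives Δ = (-1.208, 0.310).
Then the next iterate is (a, b)₁ = (1.292, -1.190).
Re-evaluating at (1.292, -1.190): F = (-5.79718, 2.12172), so ‖F‖₂ = 6.173.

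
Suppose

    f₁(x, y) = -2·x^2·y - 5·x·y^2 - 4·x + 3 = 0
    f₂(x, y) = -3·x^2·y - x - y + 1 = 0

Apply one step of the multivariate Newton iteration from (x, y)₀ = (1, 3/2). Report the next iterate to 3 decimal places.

At (1, 3/2): F = (-15.250, -6.000).
Jacobian J = [[-4·x·y - 5·y^2 - 4, -2·x^2 - 10·x·y], [-6·x·y - 1, -3·x^2 - 1]].
At the point, J = [[-21.250, -17.000], [-10.000, -4.000]] (det J = -85.000).
Solving J·Δ = −F gives Δ = (-0.482, -0.294).
Then the next iterate is (x, y)₁ = (0.518, 1.206).

(0.518, 1.206)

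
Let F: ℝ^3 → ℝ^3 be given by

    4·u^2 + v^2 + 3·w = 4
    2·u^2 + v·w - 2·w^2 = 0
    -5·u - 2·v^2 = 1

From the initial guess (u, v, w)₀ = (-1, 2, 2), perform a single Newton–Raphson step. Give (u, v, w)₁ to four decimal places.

At (-1, 2, 2): F = (10.0000, -2.0000, -4.0000).
Jacobian J = [[8·u, 2·v, 3], [4·u, w, v - 4·w], [-5, -4·v, 0]].
At the point, J = [[-8.0000, 4.0000, 3.0000], [-4.0000, 2.0000, -6.0000], [-5.0000, -8.0000, 0.0000]] (det J = 630.0000).
Solving J·Δ = −F gives Δ = (0.4952, -0.8095, -0.9333).
Then the next iterate is (u, v, w)₁ = (-0.5048, 1.1905, 1.0667).

(-0.5048, 1.1905, 1.0667)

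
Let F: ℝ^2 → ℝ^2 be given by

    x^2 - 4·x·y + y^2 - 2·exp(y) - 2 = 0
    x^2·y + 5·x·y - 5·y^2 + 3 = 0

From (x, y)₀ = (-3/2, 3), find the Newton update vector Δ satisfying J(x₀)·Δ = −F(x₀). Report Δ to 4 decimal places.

At (-3/2, 3): F = (-12.921074, -57.7500).
Jacobian J = [[2·x - 4·y, -4·x + 2·y - 2·exp(y)], [2·x·y + 5·y, x^2 + 5·x - 10·y]].
At the point, J = [[-15.0000, -28.171074], [6.0000, -35.2500]] (det J = 697.776443).
Solving J·Δ = −F gives Δ = (1.6788, -1.3525).

(1.6788, -1.3525)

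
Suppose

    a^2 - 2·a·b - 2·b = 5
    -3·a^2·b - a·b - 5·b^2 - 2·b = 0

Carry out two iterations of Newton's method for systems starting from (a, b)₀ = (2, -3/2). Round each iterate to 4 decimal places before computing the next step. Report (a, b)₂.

At (2, -3/2): F = (8.0000, 12.7500).
Jacobian J = [[2·a - 2·b, -2·a - 2], [-6·a·b - b, -3·a^2 - a - 10·b - 2]].
At the point, J = [[7.0000, -6.0000], [19.5000, -1.0000]] (det J = 110.0000).
Solving J·Δ = −F gives Δ = (-0.6227, 0.6068).
Then the next iterate is (a, b)₁ = (1.3773, -0.8932).
Round to (1.3773, -0.8932) and repeat: F = (1.143764, 4.110655), J = [[4.5410, -4.7546], [8.274426, -0.136166]].
Δ = (-0.5007, -0.2376), so (a, b)₂ = (0.8766, -1.1308).

(0.8766, -1.1308)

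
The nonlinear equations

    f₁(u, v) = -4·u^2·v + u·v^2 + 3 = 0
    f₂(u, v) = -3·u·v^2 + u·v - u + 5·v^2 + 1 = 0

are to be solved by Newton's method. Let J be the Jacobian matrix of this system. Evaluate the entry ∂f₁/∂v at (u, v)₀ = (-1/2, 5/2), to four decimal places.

-3.5000

∂f₁/∂v = -4·u^2 + 2·u·v.
At (-1/2, 5/2) this is -3.5000.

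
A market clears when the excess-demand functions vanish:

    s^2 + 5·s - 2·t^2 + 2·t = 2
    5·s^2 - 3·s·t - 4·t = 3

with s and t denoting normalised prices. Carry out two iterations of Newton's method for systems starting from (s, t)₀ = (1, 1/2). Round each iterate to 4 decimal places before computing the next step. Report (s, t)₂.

(0.5070, -0.3164)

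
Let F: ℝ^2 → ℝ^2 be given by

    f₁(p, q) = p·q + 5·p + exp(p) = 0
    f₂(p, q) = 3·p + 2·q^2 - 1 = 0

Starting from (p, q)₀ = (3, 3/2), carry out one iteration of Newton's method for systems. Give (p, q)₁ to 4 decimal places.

At (3, 3/2): F = (39.585537, 12.5000).
Jacobian J = [[q + exp(p) + 5, p], [3, 4·q]].
At the point, J = [[26.585537, 3.0000], [3.0000, 6.0000]] (det J = 150.513222).
Solving J·Δ = −F gives Δ = (-1.3289, -1.4189).
Then the next iterate is (p, q)₁ = (1.6711, 0.0811).

(1.6711, 0.0811)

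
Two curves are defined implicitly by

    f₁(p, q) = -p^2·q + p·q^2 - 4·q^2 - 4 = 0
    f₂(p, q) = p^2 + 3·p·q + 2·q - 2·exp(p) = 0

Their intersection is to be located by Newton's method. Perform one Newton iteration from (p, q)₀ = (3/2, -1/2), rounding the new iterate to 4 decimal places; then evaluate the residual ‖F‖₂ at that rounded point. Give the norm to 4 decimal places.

At (3/2, -1/2): F = (-3.5000, -9.963378).
Jacobian J = [[-2·p·q + q^2, -p^2 + 2·p·q - 8·q], [2·p + 3·q - 2·exp(p), 3·p + 2]].
At the point, J = [[1.7500, 0.2500], [-7.463378, 6.5000]] (det J = 13.240845).
Solving J·Δ = −F gives Δ = (1.5301, 3.2896).
Then the next iterate is (p, q)₁ = (3.0301, 2.7896).
Re-evaluating at (3.0301, 2.7896): F = (-37.160363, -1.279598), so ‖F‖₂ = 37.1824.

37.1824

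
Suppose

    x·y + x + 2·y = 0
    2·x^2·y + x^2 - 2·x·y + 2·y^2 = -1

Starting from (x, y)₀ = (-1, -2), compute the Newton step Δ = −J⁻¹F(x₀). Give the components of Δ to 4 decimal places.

At (-1, -2): F = (-3.0000, 2.0000).
Jacobian J = [[y + 1, x + 2], [4·x·y + 2·x - 2·y, 2·x^2 - 2·x + 4·y]].
At the point, J = [[-1.0000, 1.0000], [10.0000, -4.0000]] (det J = -6.0000).
Solving J·Δ = −F gives Δ = (1.6667, 4.6667).

(1.6667, 4.6667)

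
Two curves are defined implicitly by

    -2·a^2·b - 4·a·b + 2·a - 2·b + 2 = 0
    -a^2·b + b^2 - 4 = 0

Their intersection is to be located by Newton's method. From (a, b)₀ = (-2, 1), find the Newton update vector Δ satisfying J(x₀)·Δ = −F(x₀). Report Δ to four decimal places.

(-1.5000, -6.5000)

At (-2, 1): F = (-4.0000, -7.0000).
Jacobian J = [[-4·a·b - 4·b + 2, -2·a^2 - 4·a - 2], [-2·a·b, -a^2 + 2·b]].
At the point, J = [[6.0000, -2.0000], [4.0000, -2.0000]] (det J = -4.0000).
Solving J·Δ = −F gives Δ = (-1.5000, -6.5000).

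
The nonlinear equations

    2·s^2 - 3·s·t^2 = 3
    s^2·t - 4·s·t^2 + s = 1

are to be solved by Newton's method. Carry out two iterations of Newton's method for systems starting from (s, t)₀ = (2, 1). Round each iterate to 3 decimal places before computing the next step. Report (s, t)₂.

At (2, 1): F = (-1.000, -3.000).
Jacobian J = [[4·s - 3·t^2, -6·s·t], [2·s·t - 4·t^2 + 1, s^2 - 8·s·t]].
At the point, J = [[5.000, -12.000], [1.000, -12.000]] (det J = -48.000).
Solving J·Δ = −F gives Δ = (-0.500, -0.292).
Then the next iterate is (s, t)₁ = (1.500, 0.708).
Round to (1.500, 0.708) and repeat: F = (-0.75569, -0.91458), J = [[4.49621, -6.372], [1.11894, -6.246]].
Δ = (-0.053, -0.156), so (s, t)₂ = (1.447, 0.552).

(1.447, 0.552)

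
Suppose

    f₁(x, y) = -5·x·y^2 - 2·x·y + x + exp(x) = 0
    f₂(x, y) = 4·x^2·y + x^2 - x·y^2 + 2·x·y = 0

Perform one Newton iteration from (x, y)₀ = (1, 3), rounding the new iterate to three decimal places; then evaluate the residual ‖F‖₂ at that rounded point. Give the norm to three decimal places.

13.671

At (1, 3): F = (-47.28172, 10.000).
Jacobian J = [[-5·y^2 - 2·y + exp(x) + 1, -10·x·y - 2·x], [8·x·y + 2·x - y^2 + 2·y, 4·x^2 - 2·x·y + 2·x]].
At the point, J = [[-47.28172, -32.000], [23.000, 0.000]] (det J = 736.000).
Solving J·Δ = −F gives Δ = (-0.435, -0.835).
Then the next iterate is (x, y)₁ = (0.565, 2.165).
Re-evaluating at (0.565, 2.165): F = (-13.36341, 2.88188), so ‖F‖₂ = 13.671.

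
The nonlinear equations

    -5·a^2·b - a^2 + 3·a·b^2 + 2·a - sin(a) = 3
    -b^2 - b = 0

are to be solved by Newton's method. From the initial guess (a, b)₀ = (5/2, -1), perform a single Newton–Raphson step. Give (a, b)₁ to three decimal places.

(1.186, -1.000)

At (5/2, -1): F = (33.90153, 0.000).
Jacobian J = [[-10·a·b - 2·a + 3·b^2 - cos(a) + 2, -5·a^2 + 6·a·b], [0, -2·b - 1]].
At the point, J = [[25.80114, -46.250], [0.000, 1.000]] (det J = 25.80114).
Solving J·Δ = −F gives Δ = (-1.314, 0.000).
Then the next iterate is (a, b)₁ = (1.186, -1.000).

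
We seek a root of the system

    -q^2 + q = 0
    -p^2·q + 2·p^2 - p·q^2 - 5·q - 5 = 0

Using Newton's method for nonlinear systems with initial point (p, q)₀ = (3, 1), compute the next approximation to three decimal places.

(3.800, 1.000)

At (3, 1): F = (0.000, -4.000).
Jacobian J = [[0, -2·q + 1], [-2·p·q + 4·p - q^2, -p^2 - 2·p·q - 5]].
At the point, J = [[0.000, -1.000], [5.000, -20.000]] (det J = 5.000).
Solving J·Δ = −F gives Δ = (0.800, 0.000).
Then the next iterate is (p, q)₁ = (3.800, 1.000).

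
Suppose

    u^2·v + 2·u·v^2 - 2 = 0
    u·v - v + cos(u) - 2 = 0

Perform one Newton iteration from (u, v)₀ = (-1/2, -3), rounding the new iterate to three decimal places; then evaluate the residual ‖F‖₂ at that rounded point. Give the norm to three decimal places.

At (-1/2, -3): F = (-11.750, 3.37758).
Jacobian J = [[2·u·v + 2·v^2, u^2 + 4·u·v], [v - sin(u), u - 1]].
At the point, J = [[21.000, 6.250], [-2.52057, -1.500]] (det J = -15.74641).
Solving J·Δ = −F gives Δ = (-0.221, 2.624).
Then the next iterate is (u, v)₁ = (-0.721, -0.376).
Re-evaluating at (-0.721, -0.376): F = (-2.39932, -0.60176), so ‖F‖₂ = 2.474.

2.474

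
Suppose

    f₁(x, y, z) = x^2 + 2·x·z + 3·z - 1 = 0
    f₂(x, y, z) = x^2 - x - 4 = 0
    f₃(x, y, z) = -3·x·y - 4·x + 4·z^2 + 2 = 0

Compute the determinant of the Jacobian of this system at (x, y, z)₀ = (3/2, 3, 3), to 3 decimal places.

-54.000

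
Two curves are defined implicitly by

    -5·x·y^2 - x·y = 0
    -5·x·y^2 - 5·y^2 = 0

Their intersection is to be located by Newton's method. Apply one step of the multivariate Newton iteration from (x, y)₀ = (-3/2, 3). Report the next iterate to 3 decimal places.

(-1.525, 1.426)

At (-3/2, 3): F = (72.000, 22.500).
Jacobian J = [[-5·y^2 - y, -10·x·y - x], [-5·y^2, -10·x·y - 10·y]].
At the point, J = [[-48.000, 46.500], [-45.000, 15.000]] (det J = 1372.500).
Solving J·Δ = −F gives Δ = (-0.025, -1.574).
Then the next iterate is (x, y)₁ = (-1.525, 1.426).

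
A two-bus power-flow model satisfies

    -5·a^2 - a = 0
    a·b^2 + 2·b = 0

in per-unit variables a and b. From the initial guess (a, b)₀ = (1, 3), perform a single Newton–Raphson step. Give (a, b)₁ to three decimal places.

(0.455, 1.739)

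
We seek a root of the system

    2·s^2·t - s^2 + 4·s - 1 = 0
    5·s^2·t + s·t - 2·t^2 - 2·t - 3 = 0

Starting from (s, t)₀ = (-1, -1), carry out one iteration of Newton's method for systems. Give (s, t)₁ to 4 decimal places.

(-0.1905, -1.0476)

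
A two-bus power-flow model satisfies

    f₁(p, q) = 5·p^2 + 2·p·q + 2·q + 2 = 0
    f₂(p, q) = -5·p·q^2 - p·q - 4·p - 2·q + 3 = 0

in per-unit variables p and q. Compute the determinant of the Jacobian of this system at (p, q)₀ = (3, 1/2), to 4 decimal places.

J = [[10·p + 2·q, 2·p + 2], [-5·q^2 - q - 4, -10·p·q - p - 2]].
At the point, J = [[31.0000, 8.0000], [-5.7500, -20.0000]].
det J = -574.0000.

-574.0000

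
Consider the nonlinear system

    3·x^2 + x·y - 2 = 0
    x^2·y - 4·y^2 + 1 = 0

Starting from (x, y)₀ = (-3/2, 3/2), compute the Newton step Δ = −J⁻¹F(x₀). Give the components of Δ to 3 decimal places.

(0.472, -0.692)

At (-3/2, 3/2): F = (2.500, -4.625).
Jacobian J = [[6·x + y, x], [2·x·y, x^2 - 8·y]].
At the point, J = [[-7.500, -1.500], [-4.500, -9.750]] (det J = 66.375).
Solving J·Δ = −F gives Δ = (0.472, -0.692).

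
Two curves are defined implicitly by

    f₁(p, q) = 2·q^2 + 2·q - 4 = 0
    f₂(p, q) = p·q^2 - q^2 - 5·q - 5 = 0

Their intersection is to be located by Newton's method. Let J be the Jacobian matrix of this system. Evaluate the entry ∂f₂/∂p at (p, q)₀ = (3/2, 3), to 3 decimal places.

9.000

∂f₂/∂p = q^2.
At (3/2, 3) this is 9.000.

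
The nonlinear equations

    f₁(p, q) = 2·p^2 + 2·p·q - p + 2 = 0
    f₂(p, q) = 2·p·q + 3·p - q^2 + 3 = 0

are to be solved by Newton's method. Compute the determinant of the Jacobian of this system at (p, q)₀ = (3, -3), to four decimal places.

J = [[4·p + 2·q - 1, 2·p], [2·q + 3, 2·p - 2·q]].
At the point, J = [[5.0000, 6.0000], [-3.0000, 12.0000]].
det J = 78.0000.

78.0000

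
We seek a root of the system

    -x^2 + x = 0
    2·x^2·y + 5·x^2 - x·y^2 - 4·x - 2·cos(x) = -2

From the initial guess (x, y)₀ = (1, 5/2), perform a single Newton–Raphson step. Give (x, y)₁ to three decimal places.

(1.000, 2.723)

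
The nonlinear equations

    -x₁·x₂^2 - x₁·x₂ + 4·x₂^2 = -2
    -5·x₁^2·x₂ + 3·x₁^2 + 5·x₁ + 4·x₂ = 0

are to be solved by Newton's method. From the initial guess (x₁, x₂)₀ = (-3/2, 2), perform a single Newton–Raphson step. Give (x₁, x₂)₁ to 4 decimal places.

(-1.2134, 0.9242)

At (-3/2, 2): F = (27.0000, -15.2500).
Jacobian J = [[-x₂^2 - x₂, -2·x₁·x₂ - x₁ + 8·x₂], [-10·x₁·x₂ + 6·x₁ + 5, -5·x₁^2 + 4]].
At the point, J = [[-6.0000, 23.5000], [26.0000, -7.2500]] (det J = -567.5000).
Solving J·Δ = −F gives Δ = (0.2866, -1.0758).
Then the next iterate is (x₁, x₂)₁ = (-1.2134, 0.9242).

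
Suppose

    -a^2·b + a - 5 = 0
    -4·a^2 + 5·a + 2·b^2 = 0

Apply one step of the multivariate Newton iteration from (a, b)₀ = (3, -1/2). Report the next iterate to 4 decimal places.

(1.9413, -0.6927)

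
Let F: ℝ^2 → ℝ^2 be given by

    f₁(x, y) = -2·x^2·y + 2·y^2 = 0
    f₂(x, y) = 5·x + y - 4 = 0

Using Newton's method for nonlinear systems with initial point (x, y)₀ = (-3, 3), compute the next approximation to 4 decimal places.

At (-3, 3): F = (-36.0000, -16.0000).
Jacobian J = [[-4·x·y, -2·x^2 + 4·y], [5, 1]].
At the point, J = [[36.0000, -6.0000], [5.0000, 1.0000]] (det J = 66.0000).
Solving J·Δ = −F gives Δ = (2.0000, 6.0000).
Then the next iterate is (x, y)₁ = (-1.0000, 9.0000).

(-1.0000, 9.0000)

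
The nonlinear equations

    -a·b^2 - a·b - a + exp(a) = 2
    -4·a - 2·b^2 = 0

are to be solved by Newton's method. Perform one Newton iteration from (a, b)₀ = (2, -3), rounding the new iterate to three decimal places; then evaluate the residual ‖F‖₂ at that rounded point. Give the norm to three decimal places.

3.395

At (2, -3): F = (-8.61094, -26.000).
Jacobian J = [[-b^2 - b + exp(a) - 1, -2·a·b - a], [-4, -4·b]].
At the point, J = [[0.38906, 10.000], [-4.000, 12.000]] (det J = 44.66867).
Solving J·Δ = −F gives Δ = (-3.507, 0.998).
Then the next iterate is (a, b)₁ = (-1.507, -2.002).
Re-evaluating at (-1.507, -2.002): F = (2.75162, -1.98801), so ‖F‖₂ = 3.395.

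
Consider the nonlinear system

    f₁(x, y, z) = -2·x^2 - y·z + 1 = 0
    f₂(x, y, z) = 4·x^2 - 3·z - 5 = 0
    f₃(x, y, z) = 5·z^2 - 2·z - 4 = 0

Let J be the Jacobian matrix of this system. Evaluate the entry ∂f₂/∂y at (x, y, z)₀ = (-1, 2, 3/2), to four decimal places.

∂f₂/∂y = 0.
At (-1, 2, 3/2) this is 0.0000.

0.0000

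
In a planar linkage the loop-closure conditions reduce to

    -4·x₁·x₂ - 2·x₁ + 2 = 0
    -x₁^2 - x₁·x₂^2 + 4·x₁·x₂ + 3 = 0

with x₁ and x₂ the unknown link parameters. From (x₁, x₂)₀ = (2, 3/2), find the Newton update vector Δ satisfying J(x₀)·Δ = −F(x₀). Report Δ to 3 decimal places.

(1.333, -3.083)

At (2, 3/2): F = (-14.000, 6.500).
Jacobian J = [[-4·x₂ - 2, -4·x₁], [-2·x₁ - x₂^2 + 4·x₂, -2·x₁·x₂ + 4·x₁]].
At the point, J = [[-8.000, -8.000], [-0.250, 2.000]] (det J = -18.000).
Solving J·Δ = −F gives Δ = (1.333, -3.083).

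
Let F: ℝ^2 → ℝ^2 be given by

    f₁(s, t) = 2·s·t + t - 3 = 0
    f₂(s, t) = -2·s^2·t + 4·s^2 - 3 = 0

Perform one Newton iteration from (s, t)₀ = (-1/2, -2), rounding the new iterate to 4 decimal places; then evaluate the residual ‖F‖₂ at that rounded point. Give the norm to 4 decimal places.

26.4209

At (-1/2, -2): F = (-3.0000, -1.0000).
Jacobian J = [[2·t, 2·s + 1], [-4·s·t + 8·s, -2·s^2]].
At the point, J = [[-4.0000, 0.0000], [-8.0000, -0.5000]] (det J = 2.0000).
Solving J·Δ = −F gives Δ = (-0.7500, 10.0000).
Then the next iterate is (s, t)₁ = (-1.2500, 8.0000).
Re-evaluating at (-1.2500, 8.0000): F = (-15.0000, -21.7500), so ‖F‖₂ = 26.4209.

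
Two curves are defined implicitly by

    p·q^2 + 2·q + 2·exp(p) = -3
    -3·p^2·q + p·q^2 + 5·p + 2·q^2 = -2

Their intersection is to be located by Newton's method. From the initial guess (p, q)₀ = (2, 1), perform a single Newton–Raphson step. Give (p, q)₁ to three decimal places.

At (2, 1): F = (21.77811, 4.000).
Jacobian J = [[q^2 + 2·exp(p), 2·p·q + 2], [-6·p·q + q^2 + 5, -3·p^2 + 2·p·q + 4·q]].
At the point, J = [[15.77811, 6.000], [-6.000, -4.000]] (det J = -27.11245).
Solving J·Δ = −F gives Δ = (-4.098, 7.147).
Then the next iterate is (p, q)₁ = (-2.098, 8.147).

(-2.098, 8.147)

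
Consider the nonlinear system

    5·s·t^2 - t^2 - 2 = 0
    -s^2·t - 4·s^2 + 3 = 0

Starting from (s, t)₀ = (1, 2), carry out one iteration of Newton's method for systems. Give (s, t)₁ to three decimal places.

At (1, 2): F = (14.000, -3.000).
Jacobian J = [[5·t^2, 10·s·t - 2·t], [-2·s·t - 8·s, -s^2]].
At the point, J = [[20.000, 16.000], [-12.000, -1.000]] (det J = 172.000).
Solving J·Δ = −F gives Δ = (-0.198, -0.628).
Then the next iterate is (s, t)₁ = (0.802, 1.372).

(0.802, 1.372)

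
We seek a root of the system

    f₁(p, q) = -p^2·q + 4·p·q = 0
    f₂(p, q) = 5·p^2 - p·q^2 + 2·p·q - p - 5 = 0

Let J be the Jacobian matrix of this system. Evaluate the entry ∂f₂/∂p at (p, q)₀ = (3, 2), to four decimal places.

∂f₂/∂p = 10·p - q^2 + 2·q - 1.
At (3, 2) this is 29.0000.

29.0000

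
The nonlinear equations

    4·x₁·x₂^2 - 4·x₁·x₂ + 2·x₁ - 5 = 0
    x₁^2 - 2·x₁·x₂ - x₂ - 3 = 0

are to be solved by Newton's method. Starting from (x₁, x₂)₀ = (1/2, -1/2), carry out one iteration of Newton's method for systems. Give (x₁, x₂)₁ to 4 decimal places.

At (1/2, -1/2): F = (-2.5000, -1.7500).
Jacobian J = [[4·x₂^2 - 4·x₂ + 2, 8·x₁·x₂ - 4·x₁], [2·x₁ - 2·x₂, -2·x₁ - 1]].
At the point, J = [[5.0000, -4.0000], [2.0000, -2.0000]] (det J = -2.0000).
Solving J·Δ = −F gives Δ = (-1.0000, -1.8750).
Then the next iterate is (x₁, x₂)₁ = (-0.5000, -2.3750).

(-0.5000, -2.3750)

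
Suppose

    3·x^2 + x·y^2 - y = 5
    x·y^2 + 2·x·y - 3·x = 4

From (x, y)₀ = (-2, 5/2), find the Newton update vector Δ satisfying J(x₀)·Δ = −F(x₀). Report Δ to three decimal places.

At (-2, 5/2): F = (-8.000, -20.500).
Jacobian J = [[6·x + y^2, 2·x·y - 1], [y^2 + 2·y - 3, 2·x·y + 2·x]].
At the point, J = [[-5.750, -11.000], [8.250, -14.000]] (det J = 171.250).
Solving J·Δ = −F gives Δ = (0.663, -1.074).

(0.663, -1.074)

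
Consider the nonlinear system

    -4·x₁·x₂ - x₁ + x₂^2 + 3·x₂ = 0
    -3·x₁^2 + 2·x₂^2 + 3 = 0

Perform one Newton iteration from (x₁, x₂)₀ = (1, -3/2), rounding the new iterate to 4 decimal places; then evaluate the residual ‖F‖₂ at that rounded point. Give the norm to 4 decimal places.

At (1, -3/2): F = (2.7500, 4.5000).
Jacobian J = [[-4·x₂ - 1, -4·x₁ + 2·x₂ + 3], [-6·x₁, 4·x₂]].
At the point, J = [[5.0000, -4.0000], [-6.0000, -6.0000]] (det J = -54.0000).
Solving J·Δ = −F gives Δ = (0.0278, 0.7222).
Then the next iterate is (x₁, x₂)₁ = (1.0278, -0.7778).
Re-evaluating at (1.0278, -0.7778): F = (0.441464, 1.040827), so ‖F‖₂ = 1.1306.

1.1306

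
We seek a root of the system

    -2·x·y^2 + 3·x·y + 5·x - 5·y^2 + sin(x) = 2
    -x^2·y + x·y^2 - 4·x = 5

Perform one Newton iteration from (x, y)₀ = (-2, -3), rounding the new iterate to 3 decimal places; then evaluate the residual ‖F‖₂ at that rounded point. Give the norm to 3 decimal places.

At (-2, -3): F = (-3.90930, -3.000).
Jacobian J = [[-2·y^2 + 3·y + cos(x) + 5, -4·x·y + 3·x - 10·y], [-2·x·y + y^2 - 4, -x^2 + 2·x·y]].
At the point, J = [[-22.41615, 0.000], [-7.000, 8.000]] (det J = -179.32917).
Solving J·Δ = −F gives Δ = (-0.174, 0.222).
Then the next iterate is (x, y)₁ = (-2.174, -2.778).
Re-evaluating at (-2.174, -2.778): F = (-0.60708, 0.04822), so ‖F‖₂ = 0.609.

0.609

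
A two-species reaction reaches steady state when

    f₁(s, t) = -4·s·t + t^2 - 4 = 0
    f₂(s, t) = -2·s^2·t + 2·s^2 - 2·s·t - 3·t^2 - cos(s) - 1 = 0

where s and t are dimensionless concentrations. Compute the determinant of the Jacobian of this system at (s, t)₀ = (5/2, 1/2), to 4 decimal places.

82.3862

J = [[-4·t, -4·s + 2·t], [-4·s·t + 4·s - 2·t + sin(s), -2·s^2 - 2·s - 6·t]].
At the point, J = [[-2.0000, -9.0000], [4.598472, -20.5000]].
det J = 82.3862.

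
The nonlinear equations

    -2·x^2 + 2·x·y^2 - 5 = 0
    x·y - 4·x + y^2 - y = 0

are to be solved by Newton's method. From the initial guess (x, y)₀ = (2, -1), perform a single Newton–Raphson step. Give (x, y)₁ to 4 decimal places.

At (2, -1): F = (-9.0000, -8.0000).
Jacobian J = [[-4·x + 2·y^2, 4·x·y], [y - 4, x + 2·y - 1]].
At the point, J = [[-6.0000, -8.0000], [-5.0000, -1.0000]] (det J = -34.0000).
Solving J·Δ = −F gives Δ = (-1.6176, 0.0882).
Then the next iterate is (x, y)₁ = (0.3824, -0.9118).

(0.3824, -0.9118)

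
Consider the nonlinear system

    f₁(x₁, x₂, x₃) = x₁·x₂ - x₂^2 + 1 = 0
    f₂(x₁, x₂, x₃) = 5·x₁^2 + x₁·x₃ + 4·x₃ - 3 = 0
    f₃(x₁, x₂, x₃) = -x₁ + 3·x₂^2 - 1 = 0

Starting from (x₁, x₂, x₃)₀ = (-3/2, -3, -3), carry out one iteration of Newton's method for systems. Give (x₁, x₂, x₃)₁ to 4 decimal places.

At (-3/2, -3, -3): F = (-3.5000, 0.7500, 27.5000).
Jacobian J = [[x₂, x₁ - 2·x₂, 0], [10·x₁ + x₃, 0, x₁ + 4], [-1, 6·x₂, 0]].
At the point, J = [[-3.0000, 4.5000, 0.0000], [-18.0000, 0.0000, 2.5000], [-1.0000, -18.0000, 0.0000]] (det J = -146.2500).
Solving J·Δ = −F gives Δ = (1.0385, 1.4701, 7.1769).
Then the next iterate is (x₁, x₂, x₃)₁ = (-0.4615, -1.5299, 4.1769).

(-0.4615, -1.5299, 4.1769)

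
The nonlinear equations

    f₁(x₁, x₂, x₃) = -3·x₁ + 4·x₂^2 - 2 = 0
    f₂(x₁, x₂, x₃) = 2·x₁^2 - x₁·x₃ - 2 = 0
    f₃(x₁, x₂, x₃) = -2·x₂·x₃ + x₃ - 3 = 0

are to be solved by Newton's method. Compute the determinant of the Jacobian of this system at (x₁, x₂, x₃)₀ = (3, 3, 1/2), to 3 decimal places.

J = [[-3, 8·x₂, 0], [4·x₁ - x₃, 0, -x₁], [0, -2·x₃, -2·x₂ + 1]].
At the point, J = [[-3.000, 24.000, 0.000], [11.500, 0.000, -3.000], [0.000, -1.000, -5.000]].
det J = 1389.000.

1389.000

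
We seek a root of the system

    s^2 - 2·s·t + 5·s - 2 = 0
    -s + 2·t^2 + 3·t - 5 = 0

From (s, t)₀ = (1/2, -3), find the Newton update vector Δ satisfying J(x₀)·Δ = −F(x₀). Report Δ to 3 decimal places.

(-0.278, 0.420)

At (1/2, -3): F = (3.750, 3.500).
Jacobian J = [[2·s - 2·t + 5, -2·s], [-1, 4·t + 3]].
At the point, J = [[12.000, -1.000], [-1.000, -9.000]] (det J = -109.000).
Solving J·Δ = −F gives Δ = (-0.278, 0.420).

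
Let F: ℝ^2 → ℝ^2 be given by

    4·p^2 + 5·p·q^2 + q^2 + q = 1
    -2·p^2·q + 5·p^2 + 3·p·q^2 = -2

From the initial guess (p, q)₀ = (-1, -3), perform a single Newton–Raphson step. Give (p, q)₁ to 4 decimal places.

(-0.5161, -2.2762)

At (-1, -3): F = (-36.0000, -14.0000).
Jacobian J = [[8·p + 5·q^2, 10·p·q + 2·q + 1], [-4·p·q + 10·p + 3·q^2, -2·p^2 + 6·p·q]].
At the point, J = [[37.0000, 25.0000], [5.0000, 16.0000]] (det J = 467.0000).
Solving J·Δ = −F gives Δ = (0.4839, 0.7238).
Then the next iterate is (p, q)₁ = (-0.5161, -2.2762).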